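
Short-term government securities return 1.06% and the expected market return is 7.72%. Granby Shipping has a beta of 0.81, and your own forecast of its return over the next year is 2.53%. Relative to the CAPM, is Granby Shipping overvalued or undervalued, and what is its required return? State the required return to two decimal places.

Overvalued; required return 6.45%

MRP = 7.72% − 1.06% = 6.66%
Required return = R_f + β·MRP = 1.06% + 0.81 × 6.66% = 6.45%
Forecast 2.53% < required 6.45% → the stock plots below the SML → overvalued.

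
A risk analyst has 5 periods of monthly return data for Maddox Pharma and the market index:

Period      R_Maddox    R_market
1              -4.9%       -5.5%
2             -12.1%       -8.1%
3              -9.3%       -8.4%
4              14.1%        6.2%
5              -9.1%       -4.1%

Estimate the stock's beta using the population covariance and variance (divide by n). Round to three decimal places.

Mean R_i = (-4.9 − 12.1 − 9.3 + 14.1 − 9.1) / 5 = -4.2600%
Mean R_m = (-5.5 − 8.1 − 8.4 + 6.2 − 4.1) / 5 = -3.9800%
Σ(R_i − R̄_i)(R_m − R̄_m) = 243.0360  ⇒  Cov = 243.0360 / 5 = 48.6072
Σ(R_m − R̄_m)² = 142.4680  ⇒  Var(R_m) = 142.4680 / 5 = 28.4936
β = Cov / Var(R_m) = 48.6072 / 28.4936 = 1.7059

1.706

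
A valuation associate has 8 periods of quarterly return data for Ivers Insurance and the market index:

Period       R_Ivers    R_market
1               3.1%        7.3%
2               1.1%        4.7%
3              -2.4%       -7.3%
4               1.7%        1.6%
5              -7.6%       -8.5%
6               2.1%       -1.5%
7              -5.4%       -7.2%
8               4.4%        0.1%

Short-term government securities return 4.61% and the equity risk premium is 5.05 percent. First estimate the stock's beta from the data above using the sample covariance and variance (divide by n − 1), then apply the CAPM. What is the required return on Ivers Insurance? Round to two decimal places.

Mean R_i = (3.1 + 1.1 − 2.4 + 1.7 − 7.6 + 2.1 − 5.4 + 4.4) / 8 = -0.3750%
Mean R_m = (7.3 + 4.7 − 7.3 + 1.6 − 8.5 − 1.5 − 7.2 + 0.1) / 8 = -1.3500%
Σ(R_i − R̄_i)(R_m − R̄_m) = 144.7600  ⇒  Cov = 144.7600 / 7 = 20.6800
Σ(R_m − R̄_m)² = 243.0000  ⇒  Var(R_m) = 243.0000 / 7 = 34.7143
β = Cov / Var(R_m) = 20.6800 / 34.7143 = 0.5957
E(R) = R_f + β × MRP = 4.61% + 0.5957 × 5.05% = 7.62%

7.62%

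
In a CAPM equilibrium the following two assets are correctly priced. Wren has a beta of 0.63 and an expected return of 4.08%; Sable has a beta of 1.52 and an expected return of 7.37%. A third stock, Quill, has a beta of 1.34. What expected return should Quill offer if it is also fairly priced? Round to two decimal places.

6.70%

MRP (SML slope) = (7.37% − 4.08%) / (1.52 − 0.63) = 3.29% / 0.89 = 3.6966%
R_f (intercept) = 4.08% − 0.63 × 3.6966% = 1.7511%
E(R_Quill) = R_f + β × MRP = 1.7511% + 1.34 × 3.6966% = 6.70%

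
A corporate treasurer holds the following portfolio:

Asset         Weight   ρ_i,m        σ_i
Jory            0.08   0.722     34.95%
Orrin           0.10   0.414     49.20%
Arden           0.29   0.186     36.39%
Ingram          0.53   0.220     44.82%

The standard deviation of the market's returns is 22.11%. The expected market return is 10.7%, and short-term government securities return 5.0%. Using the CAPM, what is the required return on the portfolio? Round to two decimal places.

7.90%

β_Jory = 0.722 × 34.95% / 22.11% = 1.1413
β_Orrin = 0.414 × 49.20% / 22.11% = 0.9212
β_Arden = 0.186 × 36.39% / 22.11% = 0.3061
β_Ingram = 0.220 × 44.82% / 22.11% = 0.4460
β_P = Σ w_i β_i = 0.08×1.1413 + 0.10×0.9212 + 0.29×0.3061 + 0.53×0.4460 = 0.5086
MRP = 10.7% − 5.0% = 5.70%
E(R_P) = R_f + β_P × MRP = 5.0% + 0.5086 × 5.7% = 7.90%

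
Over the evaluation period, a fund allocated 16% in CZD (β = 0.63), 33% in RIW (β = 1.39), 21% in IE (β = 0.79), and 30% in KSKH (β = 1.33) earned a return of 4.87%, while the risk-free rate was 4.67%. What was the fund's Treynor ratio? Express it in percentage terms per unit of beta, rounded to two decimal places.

β_P = 0.16×0.63 + 0.33×1.39 + 0.21×0.79 + 0.30×1.33 = 1.1244
Treynor = (R_P − R_f) / β_P = (4.87% − 4.67%) / 1.1244 = 0.20% / 1.1244 = 0.18%

0.18%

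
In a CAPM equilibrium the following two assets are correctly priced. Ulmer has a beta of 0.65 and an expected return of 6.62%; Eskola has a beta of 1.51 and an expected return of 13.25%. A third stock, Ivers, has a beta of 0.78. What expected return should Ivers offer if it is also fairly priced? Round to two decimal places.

7.62%

MRP (SML slope) = (13.25% − 6.62%) / (1.51 − 0.65) = 6.63% / 0.86 = 7.7093%
R_f (intercept) = 6.62% − 0.65 × 7.7093% = 1.6090%
E(R_Ivers) = R_f + β × MRP = 1.6090% + 0.78 × 7.7093% = 7.62%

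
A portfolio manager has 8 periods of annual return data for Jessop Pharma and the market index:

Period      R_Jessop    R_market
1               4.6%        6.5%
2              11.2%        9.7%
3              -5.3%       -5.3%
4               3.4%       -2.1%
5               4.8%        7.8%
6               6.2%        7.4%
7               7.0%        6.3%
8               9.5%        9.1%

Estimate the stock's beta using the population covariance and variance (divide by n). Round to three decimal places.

0.796

Mean R_i = (4.6 + 11.2 − 5.3 + 3.4 + 4.8 + 6.2 + 7.0 + 9.5) / 8 = 5.1750%
Mean R_m = (6.5 + 9.7 − 5.3 − 2.1 + 7.8 + 7.4 + 6.3 + 9.1) / 8 = 4.9250%
Σ(R_i − R̄_i)(R_m − R̄_m) = 169.4650  ⇒  Cov = 169.4650 / 8 = 21.1831
Σ(R_m − R̄_m)² = 212.8950  ⇒  Var(R_m) = 212.8950 / 8 = 26.6119
β = Cov / Var(R_m) = 21.1831 / 26.6119 = 0.7960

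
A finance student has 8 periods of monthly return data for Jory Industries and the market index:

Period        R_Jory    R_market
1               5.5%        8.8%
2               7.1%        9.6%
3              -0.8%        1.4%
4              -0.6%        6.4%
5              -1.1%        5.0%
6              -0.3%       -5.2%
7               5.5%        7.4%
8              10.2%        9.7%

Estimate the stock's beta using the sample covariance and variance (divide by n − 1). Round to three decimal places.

Mean R_i = (5.5 + 7.1 − 0.8 − 0.6 − 1.1 − 0.3 + 5.5 + 10.2) / 8 = 3.1875%
Mean R_m = (8.8 + 9.6 + 1.4 + 6.4 + 5.0 − 5.2 + 7.4 + 9.7) / 8 = 5.3875%
Σ(R_i − R̄_i)(R_m − R̄_m) = 109.9188  ⇒  Cov = 109.9188 / 7 = 15.7027
Σ(R_m − R̄_m)² = 181.2088  ⇒  Var(R_m) = 181.2088 / 7 = 25.8870
β = Cov / Var(R_m) = 15.7027 / 25.8870 = 0.6066

0.607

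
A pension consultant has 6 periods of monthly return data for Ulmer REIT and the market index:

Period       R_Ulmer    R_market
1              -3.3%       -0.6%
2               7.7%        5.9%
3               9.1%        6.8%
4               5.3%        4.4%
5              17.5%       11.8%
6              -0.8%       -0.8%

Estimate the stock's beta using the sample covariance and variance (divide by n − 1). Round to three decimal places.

Mean R_i = (-3.3 + 7.7 + 9.1 + 5.3 + 17.5 − 0.8) / 6 = 5.9167%
Mean R_m = (-0.6 + 5.9 + 6.8 + 4.4 + 11.8 − 0.8) / 6 = 4.5833%
Σ(R_i − R̄_i)(R_m − R̄_m) = 177.0417  ⇒  Cov = 177.0417 / 5 = 35.4083
Σ(R_m − R̄_m)² = 114.6083  ⇒  Var(R_m) = 114.6083 / 5 = 22.9217
β = Cov / Var(R_m) = 35.4083 / 22.9217 = 1.5448

1.545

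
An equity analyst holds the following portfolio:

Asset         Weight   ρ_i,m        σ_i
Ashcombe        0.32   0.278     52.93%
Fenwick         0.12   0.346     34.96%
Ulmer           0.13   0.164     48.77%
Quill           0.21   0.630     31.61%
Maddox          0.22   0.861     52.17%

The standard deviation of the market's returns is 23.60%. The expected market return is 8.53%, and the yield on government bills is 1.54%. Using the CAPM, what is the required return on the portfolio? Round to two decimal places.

β_Ashcombe = 0.278 × 52.93% / 23.60% = 0.6235
β_Fenwick = 0.346 × 34.96% / 23.60% = 0.5125
β_Ulmer = 0.164 × 48.77% / 23.60% = 0.3389
β_Quill = 0.630 × 31.61% / 23.60% = 0.8438
β_Maddox = 0.861 × 52.17% / 23.60% = 1.9033
β_P = Σ w_i β_i = 0.32×0.6235 + 0.12×0.5125 + 0.13×0.3389 + 0.21×0.8438 + 0.22×1.9033 = 0.9010
MRP = 8.53% − 1.54% = 6.99%
E(R_P) = R_f + β_P × MRP = 1.54% + 0.9010 × 6.99% = 7.84%

7.84%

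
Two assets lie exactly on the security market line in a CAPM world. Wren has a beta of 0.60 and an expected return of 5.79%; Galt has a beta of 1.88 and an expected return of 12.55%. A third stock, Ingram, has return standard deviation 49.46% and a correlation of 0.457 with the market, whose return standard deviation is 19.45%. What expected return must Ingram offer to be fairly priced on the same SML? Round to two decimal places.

8.76%

MRP = (12.55% − 5.79%) / (1.88 − 0.60) = 5.2813%
R_f = 5.79% − 0.60 × 5.2813% = 2.6212%
β_Ingram = ρ·σ_i/σ_m = 0.457 × 49.46 / 19.45 = 1.1621
E(R_Ingram) = R_f + β × MRP = 2.6212% + 1.1621 × 5.2813% = 8.76%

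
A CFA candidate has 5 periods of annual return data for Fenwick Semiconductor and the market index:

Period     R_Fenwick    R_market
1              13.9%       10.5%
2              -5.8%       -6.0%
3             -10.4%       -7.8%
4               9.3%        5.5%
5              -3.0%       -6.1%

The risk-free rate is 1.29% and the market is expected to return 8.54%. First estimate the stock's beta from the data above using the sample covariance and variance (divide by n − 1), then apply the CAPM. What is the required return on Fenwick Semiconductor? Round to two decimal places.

10.22%

Mean R_i = (13.9 − 5.8 − 10.4 + 9.3 − 3.0) / 5 = 0.8000%
Mean R_m = (10.5 − 6.0 − 7.8 + 5.5 − 6.1) / 5 = -0.7800%
Σ(R_i − R̄_i)(R_m − R̄_m) = 334.4400  ⇒  Cov = 334.4400 / 4 = 83.6100
Σ(R_m − R̄_m)² = 271.5080  ⇒  Var(R_m) = 271.5080 / 4 = 67.8770
β = Cov / Var(R_m) = 83.6100 / 67.8770 = 1.2318
MRP = 8.54% − 1.29% = 7.25%
E(R) = R_f + β × MRP = 1.29% + 1.2318 × 7.25% = 10.22%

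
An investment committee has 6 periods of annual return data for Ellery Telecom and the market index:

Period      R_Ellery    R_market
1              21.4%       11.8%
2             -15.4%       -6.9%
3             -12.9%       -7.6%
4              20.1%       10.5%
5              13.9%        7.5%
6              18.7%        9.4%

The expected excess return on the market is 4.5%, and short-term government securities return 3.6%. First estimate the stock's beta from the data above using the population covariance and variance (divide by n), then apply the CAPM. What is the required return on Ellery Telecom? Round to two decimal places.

Mean R_i = (21.4 − 15.4 − 12.9 + 20.1 + 13.9 + 18.7) / 6 = 7.6333%
Mean R_m = (11.8 − 6.9 − 7.6 + 10.5 + 7.5 + 9.4) / 6 = 4.1167%
Σ(R_i − R̄_i)(R_m − R̄_m) = 759.3567  ⇒  Cov = 759.3567 / 6 = 126.5595
Σ(R_m − R̄_m)² = 397.7883  ⇒  Var(R_m) = 397.7883 / 6 = 66.2981
β = Cov / Var(R_m) = 126.5595 / 66.2981 = 1.9089
E(R) = R_f + β × MRP = 3.6% + 1.9089 × 4.5% = 12.19%

12.19%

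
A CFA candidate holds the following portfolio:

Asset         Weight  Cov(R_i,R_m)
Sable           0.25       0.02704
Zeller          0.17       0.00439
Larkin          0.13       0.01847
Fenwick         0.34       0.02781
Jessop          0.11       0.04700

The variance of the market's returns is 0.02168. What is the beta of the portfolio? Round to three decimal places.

β_Sable = 0.02704 / 0.02168 = 1.2472
β_Zeller = 0.00439 / 0.02168 = 0.2025
β_Larkin = 0.01847 / 0.02168 = 0.8519
β_Fenwick = 0.02781 / 0.02168 = 1.2827
β_Jessop = 0.04700 / 0.02168 = 2.1679
β_P = Σ w_i β_i = 0.25×1.2472 + 0.17×0.2025 + 0.13×0.8519 + 0.34×1.2827 + 0.11×2.1679 = 1.1316

1.132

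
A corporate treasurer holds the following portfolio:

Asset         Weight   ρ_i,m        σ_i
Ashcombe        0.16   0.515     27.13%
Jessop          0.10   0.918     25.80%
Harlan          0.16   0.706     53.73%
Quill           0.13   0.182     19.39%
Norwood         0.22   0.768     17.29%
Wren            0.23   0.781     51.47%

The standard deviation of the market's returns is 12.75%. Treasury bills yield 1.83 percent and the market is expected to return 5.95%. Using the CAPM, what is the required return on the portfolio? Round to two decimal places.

β_Ashcombe = 0.515 × 27.13% / 12.75% = 1.0958
β_Jessop = 0.918 × 25.80% / 12.75% = 1.8576
β_Harlan = 0.706 × 53.73% / 12.75% = 2.9752
β_Quill = 0.182 × 19.39% / 12.75% = 0.2768
β_Norwood = 0.768 × 17.29% / 12.75% = 1.0415
β_Wren = 0.781 × 51.47% / 12.75% = 3.1528
β_P = Σ w_i β_i = 0.16×1.0958 + 0.10×1.8576 + 0.16×2.9752 + 0.13×0.2768 + 0.22×1.0415 + 0.23×3.1528 = 1.8274
MRP = 5.95% − 1.83% = 4.12%
E(R_P) = R_f + β_P × MRP = 1.83% + 1.8274 × 4.12% = 9.36%

9.36%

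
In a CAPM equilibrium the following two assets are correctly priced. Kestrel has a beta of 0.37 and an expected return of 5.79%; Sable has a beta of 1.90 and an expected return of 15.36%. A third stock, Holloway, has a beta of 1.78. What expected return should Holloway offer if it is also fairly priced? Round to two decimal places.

MRP (SML slope) = (15.36% − 5.79%) / (1.90 − 0.37) = 9.57% / 1.53 = 6.2549%
R_f (intercept) = 5.79% − 0.37 × 6.2549% = 3.4757%
E(R_Holloway) = R_f + β × MRP = 3.4757% + 1.78 × 6.2549% = 14.61%

14.61%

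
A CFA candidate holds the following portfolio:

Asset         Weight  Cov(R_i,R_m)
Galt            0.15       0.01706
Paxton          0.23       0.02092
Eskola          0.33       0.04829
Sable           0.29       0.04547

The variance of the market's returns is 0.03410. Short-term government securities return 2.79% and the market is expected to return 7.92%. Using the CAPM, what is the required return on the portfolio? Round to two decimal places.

β_Galt = 0.01706 / 0.03410 = 0.5003
β_Paxton = 0.02092 / 0.03410 = 0.6135
β_Eskola = 0.04829 / 0.03410 = 1.4161
β_Sable = 0.04547 / 0.03410 = 1.3334
β_P = Σ w_i β_i = 0.15×0.5003 + 0.23×0.6135 + 0.33×1.4161 + 0.29×1.3334 = 1.0701
MRP = 7.92% − 2.79% = 5.13%
E(R_P) = R_f + β_P × MRP = 2.79% + 1.0701 × 5.13% = 8.28%

8.28%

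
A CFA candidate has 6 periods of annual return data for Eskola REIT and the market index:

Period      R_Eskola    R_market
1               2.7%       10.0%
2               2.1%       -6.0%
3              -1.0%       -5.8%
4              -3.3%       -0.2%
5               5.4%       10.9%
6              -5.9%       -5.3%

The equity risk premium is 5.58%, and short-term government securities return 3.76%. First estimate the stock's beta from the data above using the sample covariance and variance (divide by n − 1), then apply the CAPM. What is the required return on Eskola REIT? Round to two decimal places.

5.73%

Mean R_i = (2.7 + 2.1 − 1.0 − 3.3 + 5.4 − 5.9) / 6 = 0.0000%
Mean R_m = (10.0 − 6.0 − 5.8 − 0.2 + 10.9 − 5.3) / 6 = 0.6000%
Σ(R_i − R̄_i)(R_m − R̄_m) = 110.9900  ⇒  Cov = 110.9900 / 5 = 22.1980
Σ(R_m − R̄_m)² = 314.4200  ⇒  Var(R_m) = 314.4200 / 5 = 62.8840
β = Cov / Var(R_m) = 22.1980 / 62.8840 = 0.3530
E(R) = R_f + β × MRP = 3.76% + 0.3530 × 5.58% = 5.73%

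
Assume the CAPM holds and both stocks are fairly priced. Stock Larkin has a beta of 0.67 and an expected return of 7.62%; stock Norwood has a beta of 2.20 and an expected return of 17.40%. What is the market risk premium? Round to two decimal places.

6.39%

Both satisfy E(R) = R_f + β·MRP, so the slope of the SML is
MRP = (17.40% − 7.62%) / (2.20 − 0.67) = 9.78% / 1.53 = 6.3922%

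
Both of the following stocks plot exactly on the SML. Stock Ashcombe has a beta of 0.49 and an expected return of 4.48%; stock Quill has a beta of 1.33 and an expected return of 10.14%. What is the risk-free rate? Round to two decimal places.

Both satisfy E(R) = R_f + β·MRP, so the slope of the SML is
MRP = (10.14% − 4.48%) / (1.33 − 0.49) = 5.66% / 0.84 = 6.7381%
R_f = E(R_Ashcombe) − β_Ashcombe·MRP = 4.48% − 0.49 × 6.7381% = 1.1783%

1.18%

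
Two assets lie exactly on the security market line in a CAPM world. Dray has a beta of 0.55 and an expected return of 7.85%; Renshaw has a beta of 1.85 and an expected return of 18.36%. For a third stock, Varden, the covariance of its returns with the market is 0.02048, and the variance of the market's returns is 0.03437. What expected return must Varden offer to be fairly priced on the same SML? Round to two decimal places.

8.22%

MRP = (18.36% − 7.85%) / (1.85 − 0.55) = 8.0846%
R_f = 7.85% − 0.55 × 8.0846% = 3.4035%
β_Varden = Cov / Var(R_m) = 0.02048 / 0.03437 = 0.5959
E(R_Varden) = R_f + β × MRP = 3.4035% + 0.5959 × 8.0846% = 8.22%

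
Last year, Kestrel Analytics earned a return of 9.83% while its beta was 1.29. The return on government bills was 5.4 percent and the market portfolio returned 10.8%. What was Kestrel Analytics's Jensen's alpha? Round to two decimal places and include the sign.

-2.54%

Market excess return = 10.8% − 5.4% = 5.40%
CAPM benchmark = R_f + β(R_m − R_f) = 5.4% + 1.29 × 5.4% = 12.3660%
α = actual − benchmark = 9.83% − 12.3660% = -2.54%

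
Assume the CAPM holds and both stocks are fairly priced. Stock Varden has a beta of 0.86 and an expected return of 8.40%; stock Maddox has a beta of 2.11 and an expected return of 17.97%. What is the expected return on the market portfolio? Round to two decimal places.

9.47%

Both satisfy E(R) = R_f + β·MRP, so the slope of the SML is
MRP = (17.97% − 8.40%) / (2.11 − 0.86) = 9.57% / 1.25 = 7.6560%
R_f = E(R_Varden) − β_Varden·MRP = 8.40% − 0.86 × 7.6560% = 1.8158%
E(R_m) = R_f + MRP = 1.8158% + 7.6560% = 9.47%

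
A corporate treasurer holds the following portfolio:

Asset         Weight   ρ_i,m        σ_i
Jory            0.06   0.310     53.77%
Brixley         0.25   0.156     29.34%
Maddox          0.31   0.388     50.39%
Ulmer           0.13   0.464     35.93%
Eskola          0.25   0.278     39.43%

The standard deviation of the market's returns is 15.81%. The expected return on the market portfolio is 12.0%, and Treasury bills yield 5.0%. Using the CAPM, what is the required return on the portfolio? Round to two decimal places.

β_Jory = 0.310 × 53.77% / 15.81% = 1.0543
β_Brixley = 0.156 × 29.34% / 15.81% = 0.2895
β_Maddox = 0.388 × 50.39% / 15.81% = 1.2366
β_Ulmer = 0.464 × 35.93% / 15.81% = 1.0545
β_Eskola = 0.278 × 39.43% / 15.81% = 0.6933
β_P = Σ w_i β_i = 0.06×1.0543 + 0.25×0.2895 + 0.31×1.2366 + 0.13×1.0545 + 0.25×0.6933 = 0.8294
MRP = 12.0% − 5.0% = 7.00%
E(R_P) = R_f + β_P × MRP = 5.0% + 0.8294 × 7.0% = 10.81%

10.81%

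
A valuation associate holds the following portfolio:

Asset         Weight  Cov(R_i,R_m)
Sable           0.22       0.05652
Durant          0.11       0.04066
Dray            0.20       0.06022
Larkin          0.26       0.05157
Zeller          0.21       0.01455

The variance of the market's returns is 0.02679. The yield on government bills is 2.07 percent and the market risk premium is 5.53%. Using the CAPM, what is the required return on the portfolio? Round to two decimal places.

11.44%

β_Sable = 0.05652 / 0.02679 = 2.1097
β_Durant = 0.04066 / 0.02679 = 1.5177
β_Dray = 0.06022 / 0.02679 = 2.2479
β_Larkin = 0.05157 / 0.02679 = 1.9250
β_Zeller = 0.01455 / 0.02679 = 0.5431
β_P = Σ w_i β_i = 0.22×2.1097 + 0.11×1.5177 + 0.20×2.2479 + 0.26×1.9250 + 0.21×0.5431 = 1.6952
E(R_P) = R_f + β_P × MRP = 2.07% + 1.6952 × 5.53% = 11.44%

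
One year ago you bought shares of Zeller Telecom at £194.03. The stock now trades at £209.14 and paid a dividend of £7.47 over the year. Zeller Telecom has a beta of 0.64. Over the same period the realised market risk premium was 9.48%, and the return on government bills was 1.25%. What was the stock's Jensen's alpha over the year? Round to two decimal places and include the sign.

+4.32%

Realised HPR = (P1 + D1 − P0) / P0 = (209.14 + 7.47 − 194.03) / 194.03 = 22.58 / 194.03 = 11.6374%
CAPM required = R_f + β·MRP = 1.25% + 0.64 × 9.48% = 7.3172%
α = realised − required = 11.6374% − 7.3172% = +4.32%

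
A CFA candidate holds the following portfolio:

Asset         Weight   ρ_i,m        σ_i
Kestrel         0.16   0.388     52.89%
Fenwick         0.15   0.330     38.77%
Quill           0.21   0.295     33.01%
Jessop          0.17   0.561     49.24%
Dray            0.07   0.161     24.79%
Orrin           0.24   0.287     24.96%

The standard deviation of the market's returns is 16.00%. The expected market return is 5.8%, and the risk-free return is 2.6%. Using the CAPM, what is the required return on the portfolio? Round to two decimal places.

5.39%

β_Kestrel = 0.388 × 52.89% / 16.00% = 1.2826
β_Fenwick = 0.330 × 38.77% / 16.00% = 0.7996
β_Quill = 0.295 × 33.01% / 16.00% = 0.6086
β_Jessop = 0.561 × 49.24% / 16.00% = 1.7265
β_Dray = 0.161 × 24.79% / 16.00% = 0.2494
β_Orrin = 0.287 × 24.96% / 16.00% = 0.4477
β_P = Σ w_i β_i = 0.16×1.2826 + 0.15×0.7996 + 0.21×0.6086 + 0.17×1.7265 + 0.07×0.2494 + 0.24×0.4477 = 0.8714
MRP = 5.8% − 2.6% = 3.20%
E(R_P) = R_f + β_P × MRP = 2.6% + 0.8714 × 3.2% = 5.39%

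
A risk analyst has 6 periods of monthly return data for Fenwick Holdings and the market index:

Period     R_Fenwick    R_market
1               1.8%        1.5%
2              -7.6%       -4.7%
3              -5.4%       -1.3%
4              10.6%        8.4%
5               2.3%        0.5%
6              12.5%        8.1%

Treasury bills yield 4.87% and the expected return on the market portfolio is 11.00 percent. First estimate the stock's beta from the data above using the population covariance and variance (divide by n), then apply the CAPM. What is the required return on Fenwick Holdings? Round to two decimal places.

14.19%

Mean R_i = (1.8 − 7.6 − 5.4 + 10.6 + 2.3 + 12.5) / 6 = 2.3667%
Mean R_m = (1.5 − 4.7 − 1.3 + 8.4 + 0.5 + 8.1) / 6 = 2.0833%
Σ(R_i − R̄_i)(R_m − R̄_m) = 207.2967  ⇒  Cov = 207.2967 / 6 = 34.5495
Σ(R_m − R̄_m)² = 136.4083  ⇒  Var(R_m) = 136.4083 / 6 = 22.7347
β = Cov / Var(R_m) = 34.5495 / 22.7347 = 1.5197
MRP = 11.00% − 4.87% = 6.13%
E(R) = R_f + β × MRP = 4.87% + 1.5197 × 6.13% = 14.19%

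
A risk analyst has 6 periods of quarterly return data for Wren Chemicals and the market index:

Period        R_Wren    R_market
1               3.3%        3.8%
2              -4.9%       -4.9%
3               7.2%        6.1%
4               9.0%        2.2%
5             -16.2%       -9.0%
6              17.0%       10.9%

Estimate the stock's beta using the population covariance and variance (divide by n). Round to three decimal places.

1.531

Mean R_i = (3.3 − 4.9 + 7.2 + 9.0 − 16.2 + 17.0) / 6 = 2.5667%
Mean R_m = (3.8 − 4.9 + 6.1 + 2.2 − 9.0 + 10.9) / 6 = 1.5167%
Σ(R_i − R̄_i)(R_m − R̄_m) = 408.0133  ⇒  Cov = 408.0133 / 6 = 68.0022
Σ(R_m − R̄_m)² = 266.5083  ⇒  Var(R_m) = 266.5083 / 6 = 44.4181
β = Cov / Var(R_m) = 68.0022 / 44.4181 = 1.5310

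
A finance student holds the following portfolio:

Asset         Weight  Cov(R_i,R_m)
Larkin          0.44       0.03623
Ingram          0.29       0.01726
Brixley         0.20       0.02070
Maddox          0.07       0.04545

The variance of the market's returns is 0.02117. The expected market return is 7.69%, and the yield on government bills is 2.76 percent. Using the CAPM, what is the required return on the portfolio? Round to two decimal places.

β_Larkin = 0.03623 / 0.02117 = 1.7114
β_Ingram = 0.01726 / 0.02117 = 0.8153
β_Brixley = 0.02070 / 0.02117 = 0.9778
β_Maddox = 0.04545 / 0.02117 = 2.1469
β_P = Σ w_i β_i = 0.44×1.7114 + 0.29×0.8153 + 0.20×0.9778 + 0.07×2.1469 = 1.3353
MRP = 7.69% − 2.76% = 4.93%
E(R_P) = R_f + β_P × MRP = 2.76% + 1.3353 × 4.93% = 9.34%

9.34%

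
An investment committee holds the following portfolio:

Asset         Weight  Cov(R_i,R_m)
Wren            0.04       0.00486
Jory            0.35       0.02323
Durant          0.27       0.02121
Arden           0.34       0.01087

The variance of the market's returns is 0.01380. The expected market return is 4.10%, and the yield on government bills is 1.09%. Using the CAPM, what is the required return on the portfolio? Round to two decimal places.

β_Wren = 0.00486 / 0.01380 = 0.3522
β_Jory = 0.02323 / 0.01380 = 1.6833
β_Durant = 0.02121 / 0.01380 = 1.5370
β_Arden = 0.01087 / 0.01380 = 0.7877
β_P = Σ w_i β_i = 0.04×0.3522 + 0.35×1.6833 + 0.27×1.5370 + 0.34×0.7877 = 1.2861
MRP = 4.10% − 1.09% = 3.01%
E(R_P) = R_f + β_P × MRP = 1.09% + 1.2861 × 3.01% = 4.96%

4.96%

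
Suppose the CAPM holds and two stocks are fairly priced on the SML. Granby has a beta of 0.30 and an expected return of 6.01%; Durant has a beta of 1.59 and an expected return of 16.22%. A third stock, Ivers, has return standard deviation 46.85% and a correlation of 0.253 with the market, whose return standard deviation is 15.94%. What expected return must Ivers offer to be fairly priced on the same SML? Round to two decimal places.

9.52%

MRP = (16.22% − 6.01%) / (1.59 − 0.30) = 7.9147%
R_f = 6.01% − 0.30 × 7.9147% = 3.6356%
β_Ivers = ρ·σ_i/σ_m = 0.253 × 46.85 / 15.94 = 0.7436
E(R_Ivers) = R_f + β × MRP = 3.6356% + 0.7436 × 7.9147% = 9.52%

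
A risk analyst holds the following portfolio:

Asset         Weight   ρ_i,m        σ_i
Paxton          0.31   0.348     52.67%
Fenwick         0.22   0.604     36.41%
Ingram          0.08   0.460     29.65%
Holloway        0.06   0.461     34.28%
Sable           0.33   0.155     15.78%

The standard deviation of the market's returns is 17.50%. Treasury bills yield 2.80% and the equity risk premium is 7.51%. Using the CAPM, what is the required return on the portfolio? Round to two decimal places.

8.54%

β_Paxton = 0.348 × 52.67% / 17.50% = 1.0474
β_Fenwick = 0.604 × 36.41% / 17.50% = 1.2567
β_Ingram = 0.460 × 29.65% / 17.50% = 0.7794
β_Holloway = 0.461 × 34.28% / 17.50% = 0.9030
β_Sable = 0.155 × 15.78% / 17.50% = 0.1398
β_P = Σ w_i β_i = 0.31×1.0474 + 0.22×1.2567 + 0.08×0.7794 + 0.06×0.9030 + 0.33×0.1398 = 0.7638
E(R_P) = R_f + β_P × MRP = 2.80% + 0.7638 × 7.51% = 8.54%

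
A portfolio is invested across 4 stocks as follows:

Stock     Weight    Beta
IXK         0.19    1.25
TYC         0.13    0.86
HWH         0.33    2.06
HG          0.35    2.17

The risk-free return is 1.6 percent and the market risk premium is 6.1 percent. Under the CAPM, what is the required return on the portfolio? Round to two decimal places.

12.51%

β_P = Σ w_i β_i = 0.19×1.25 + 0.13×0.86 + 0.33×2.06 + 0.35×2.17 = 1.7886
E(R_P) = R_f + β_P × MRP = 1.6% + 1.7886 × 6.1% = 12.51%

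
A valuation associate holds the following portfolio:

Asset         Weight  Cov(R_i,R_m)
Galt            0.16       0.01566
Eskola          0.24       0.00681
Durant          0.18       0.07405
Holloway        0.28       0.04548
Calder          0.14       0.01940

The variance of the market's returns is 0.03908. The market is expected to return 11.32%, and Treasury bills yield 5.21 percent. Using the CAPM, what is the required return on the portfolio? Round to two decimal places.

β_Galt = 0.01566 / 0.03908 = 0.4007
β_Eskola = 0.00681 / 0.03908 = 0.1743
β_Durant = 0.07405 / 0.03908 = 1.8948
β_Holloway = 0.04548 / 0.03908 = 1.1638
β_Calder = 0.01940 / 0.03908 = 0.4964
β_P = Σ w_i β_i = 0.16×0.4007 + 0.24×0.1743 + 0.18×1.8948 + 0.28×1.1638 + 0.14×0.4964 = 0.8424
MRP = 11.32% − 5.21% = 6.11%
E(R_P) = R_f + β_P × MRP = 5.21% + 0.8424 × 6.11% = 10.36%

10.36%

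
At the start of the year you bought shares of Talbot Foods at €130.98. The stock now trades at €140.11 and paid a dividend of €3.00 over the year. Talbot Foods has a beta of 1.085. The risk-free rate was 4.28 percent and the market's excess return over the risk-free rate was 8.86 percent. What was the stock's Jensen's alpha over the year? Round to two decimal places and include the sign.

-4.63%

Realised HPR = (P1 + D1 − P0) / P0 = (140.11 + 3.00 − 130.98) / 130.98 = 12.13 / 130.98 = 9.2610%
CAPM required = R_f + β·MRP = 4.28% + 1.085 × 8.86% = 13.89310%
α = realised − required = 9.2610% − 13.89310% = -4.63%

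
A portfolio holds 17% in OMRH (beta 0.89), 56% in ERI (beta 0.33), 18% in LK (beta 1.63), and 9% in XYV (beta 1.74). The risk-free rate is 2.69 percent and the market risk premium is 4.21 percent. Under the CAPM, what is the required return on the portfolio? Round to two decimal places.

6.00%

β_P = Σ w_i β_i = 0.17×0.89 + 0.56×0.33 + 0.18×1.63 + 0.09×1.74 = 0.7861
E(R_P) = R_f + β_P × MRP = 2.69% + 0.7861 × 4.21% = 6.00%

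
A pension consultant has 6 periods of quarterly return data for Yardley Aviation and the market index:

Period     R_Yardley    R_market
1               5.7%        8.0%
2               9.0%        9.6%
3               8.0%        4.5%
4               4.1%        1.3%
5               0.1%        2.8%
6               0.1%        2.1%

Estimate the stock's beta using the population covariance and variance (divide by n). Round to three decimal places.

0.817

Mean R_i = (5.7 + 9.0 + 8.0 + 4.1 + 0.1 + 0.1) / 6 = 4.5000%
Mean R_m = (8.0 + 9.6 + 4.5 + 1.3 + 2.8 + 2.1) / 6 = 4.7167%
Σ(R_i − R̄_i)(R_m − R̄_m) = 46.4700  ⇒  Cov = 46.4700 / 6 = 7.7450
Σ(R_m − R̄_m)² = 56.8683  ⇒  Var(R_m) = 56.8683 / 6 = 9.4781
β = Cov / Var(R_m) = 7.7450 / 9.4781 = 0.8171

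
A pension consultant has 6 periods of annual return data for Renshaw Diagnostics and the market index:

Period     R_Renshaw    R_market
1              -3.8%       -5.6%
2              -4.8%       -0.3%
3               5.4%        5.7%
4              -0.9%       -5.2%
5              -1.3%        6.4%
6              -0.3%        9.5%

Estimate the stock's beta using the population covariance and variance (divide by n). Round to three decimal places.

Mean R_i = (-3.8 − 4.8 + 5.4 − 0.9 − 1.3 − 0.3) / 6 = -0.9500%
Mean R_m = (-5.6 − 0.3 + 5.7 − 5.2 + 6.4 + 9.5) / 6 = 1.7500%
Σ(R_i − R̄_i)(R_m − R̄_m) = 56.9850  ⇒  Cov = 56.9850 / 6 = 9.4975
Σ(R_m − R̄_m)² = 203.8150  ⇒  Var(R_m) = 203.8150 / 6 = 33.9692
β = Cov / Var(R_m) = 9.4975 / 33.9692 = 0.2796

0.280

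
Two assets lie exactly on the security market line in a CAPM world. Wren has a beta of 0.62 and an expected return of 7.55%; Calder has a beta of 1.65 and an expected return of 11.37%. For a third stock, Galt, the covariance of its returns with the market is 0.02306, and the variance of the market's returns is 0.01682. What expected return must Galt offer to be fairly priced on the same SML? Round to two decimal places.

MRP = (11.37% − 7.55%) / (1.65 − 0.62) = 3.7087%
R_f = 7.55% − 0.62 × 3.7087% = 5.2506%
β_Galt = Cov / Var(R_m) = 0.02306 / 0.01682 = 1.3710
E(R_Galt) = R_f + β × MRP = 5.2506% + 1.3710 × 3.7087% = 10.34%

10.34%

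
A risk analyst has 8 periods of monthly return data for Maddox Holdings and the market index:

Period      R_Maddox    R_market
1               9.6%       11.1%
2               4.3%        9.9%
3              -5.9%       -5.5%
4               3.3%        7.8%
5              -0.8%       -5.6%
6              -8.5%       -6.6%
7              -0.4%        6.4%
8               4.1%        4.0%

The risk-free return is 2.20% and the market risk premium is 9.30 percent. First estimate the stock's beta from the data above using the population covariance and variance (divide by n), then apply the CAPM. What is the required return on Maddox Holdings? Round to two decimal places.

8.61%

Mean R_i = (9.6 + 4.3 − 5.9 + 3.3 − 0.8 − 8.5 − 0.4 + 4.1) / 8 = 0.7125%
Mean R_m = (11.1 + 9.9 − 5.5 + 7.8 − 5.6 − 6.6 + 6.4 + 4.0) / 8 = 2.6875%
Σ(R_i − R̄_i)(R_m − R̄_m) = 266.4213  ⇒  Cov = 266.4213 / 8 = 33.3027
Σ(R_m − R̄_m)² = 386.4088  ⇒  Var(R_m) = 386.4088 / 8 = 48.3011
β = Cov / Var(R_m) = 33.3027 / 48.3011 = 0.6895
E(R) = R_f + β × MRP = 2.20% + 0.6895 × 9.30% = 8.61%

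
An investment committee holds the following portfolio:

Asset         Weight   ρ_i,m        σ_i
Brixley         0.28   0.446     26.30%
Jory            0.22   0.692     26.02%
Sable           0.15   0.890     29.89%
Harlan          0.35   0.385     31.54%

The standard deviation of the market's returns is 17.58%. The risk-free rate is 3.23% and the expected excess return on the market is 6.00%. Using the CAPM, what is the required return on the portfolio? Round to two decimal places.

β_Brixley = 0.446 × 26.30% / 17.58% = 0.6672
β_Jory = 0.692 × 26.02% / 17.58% = 1.0242
β_Sable = 0.890 × 29.89% / 17.58% = 1.5132
β_Harlan = 0.385 × 31.54% / 17.58% = 0.6907
β_P = Σ w_i β_i = 0.28×0.6672 + 0.22×1.0242 + 0.15×1.5132 + 0.35×0.6907 = 0.8809
E(R_P) = R_f + β_P × MRP = 3.23% + 0.8809 × 6.00% = 8.52%

8.52%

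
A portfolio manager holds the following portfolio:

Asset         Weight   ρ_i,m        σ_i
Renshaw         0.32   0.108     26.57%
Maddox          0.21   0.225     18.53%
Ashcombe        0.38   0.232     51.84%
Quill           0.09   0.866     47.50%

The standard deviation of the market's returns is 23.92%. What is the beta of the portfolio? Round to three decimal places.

β_Renshaw = 0.108 × 26.57% / 23.92% = 0.1200
β_Maddox = 0.225 × 18.53% / 23.92% = 0.1743
β_Ashcombe = 0.232 × 51.84% / 23.92% = 0.5028
β_Quill = 0.866 × 47.50% / 23.92% = 1.7197
β_P = Σ w_i β_i = 0.32×0.1200 + 0.21×0.1743 + 0.38×0.5028 + 0.09×1.7197 = 0.4208

0.421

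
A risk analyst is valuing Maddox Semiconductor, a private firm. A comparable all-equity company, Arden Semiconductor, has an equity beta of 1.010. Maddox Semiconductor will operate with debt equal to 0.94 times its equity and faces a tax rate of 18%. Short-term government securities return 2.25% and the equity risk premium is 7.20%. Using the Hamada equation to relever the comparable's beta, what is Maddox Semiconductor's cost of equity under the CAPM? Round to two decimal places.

β_L = β_U × [1 + (1 − t)(D/E)] = 1.010 × [1 + (1 − 0.18) × 0.94]
    = 1.010 × [1 + 0.82 × 0.94] = 1.010 × 1.7708 = 1.7885
E(R) = R_f + β_L × MRP = 2.25% + 1.7885 × 7.20% = 15.13%

15.13%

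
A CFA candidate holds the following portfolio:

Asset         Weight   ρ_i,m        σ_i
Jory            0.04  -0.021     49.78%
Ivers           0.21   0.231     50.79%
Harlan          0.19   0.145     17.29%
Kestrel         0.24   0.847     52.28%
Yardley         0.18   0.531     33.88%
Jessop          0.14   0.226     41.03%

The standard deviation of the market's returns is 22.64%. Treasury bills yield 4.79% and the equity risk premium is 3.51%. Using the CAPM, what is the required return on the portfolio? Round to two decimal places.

7.59%

β_Jory = -0.021 × 49.78% / 22.64% = -0.0462
β_Ivers = 0.231 × 50.79% / 22.64% = 0.5182
β_Harlan = 0.145 × 17.29% / 22.64% = 0.1107
β_Kestrel = 0.847 × 52.28% / 22.64% = 1.9559
β_Yardley = 0.531 × 33.88% / 22.64% = 0.7946
β_Jessop = 0.226 × 41.03% / 22.64% = 0.4096
β_P = Σ w_i β_i = 0.04×-0.0462 + 0.21×0.5182 + 0.19×0.1107 + 0.24×1.9559 + 0.18×0.7946 + 0.14×0.4096 = 0.7978
E(R_P) = R_f + β_P × MRP = 4.79% + 0.7978 × 3.51% = 7.59%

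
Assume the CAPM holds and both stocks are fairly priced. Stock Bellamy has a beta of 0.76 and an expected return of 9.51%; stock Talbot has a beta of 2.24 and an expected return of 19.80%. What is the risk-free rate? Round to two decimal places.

4.23%

Both satisfy E(R) = R_f + β·MRP, so the slope of the SML is
MRP = (19.80% − 9.51%) / (2.24 − 0.76) = 10.29% / 1.48 = 6.9527%
R_f = E(R_Bellamy) − β_Bellamy·MRP = 9.51% − 0.76 × 6.9527% = 4.2259%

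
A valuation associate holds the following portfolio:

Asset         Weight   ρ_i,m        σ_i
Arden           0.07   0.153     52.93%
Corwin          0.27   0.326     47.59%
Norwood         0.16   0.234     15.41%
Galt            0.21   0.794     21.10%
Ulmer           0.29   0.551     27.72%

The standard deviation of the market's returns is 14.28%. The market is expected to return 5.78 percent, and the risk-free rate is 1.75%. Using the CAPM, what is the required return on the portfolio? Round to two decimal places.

5.50%

β_Arden = 0.153 × 52.93% / 14.28% = 0.5671
β_Corwin = 0.326 × 47.59% / 14.28% = 1.0864
β_Norwood = 0.234 × 15.41% / 14.28% = 0.2525
β_Galt = 0.794 × 21.10% / 14.28% = 1.1732
β_Ulmer = 0.551 × 27.72% / 14.28% = 1.0696
β_P = Σ w_i β_i = 0.07×0.5671 + 0.27×1.0864 + 0.16×0.2525 + 0.21×1.1732 + 0.29×1.0696 = 0.9300
MRP = 5.78% − 1.75% = 4.03%
E(R_P) = R_f + β_P × MRP = 1.75% + 0.9300 × 4.03% = 5.50%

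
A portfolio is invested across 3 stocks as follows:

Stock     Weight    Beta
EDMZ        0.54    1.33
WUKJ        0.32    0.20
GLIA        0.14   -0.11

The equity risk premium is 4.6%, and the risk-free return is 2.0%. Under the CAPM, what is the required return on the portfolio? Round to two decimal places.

β_P = Σ w_i β_i = 0.54×1.33 + 0.32×0.20 + 0.14×-0.11 = 0.7668
E(R_P) = R_f + β_P × MRP = 2.0% + 0.7668 × 4.6% = 5.53%

5.53%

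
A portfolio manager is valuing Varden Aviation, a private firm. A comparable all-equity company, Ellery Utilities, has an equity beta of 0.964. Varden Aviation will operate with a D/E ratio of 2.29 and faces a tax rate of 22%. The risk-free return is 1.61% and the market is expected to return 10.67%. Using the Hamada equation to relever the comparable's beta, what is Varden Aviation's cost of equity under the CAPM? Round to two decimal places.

β_L = β_U × [1 + (1 − t)(D/E)] = 0.964 × [1 + (1 − 0.22) × 2.29]
    = 0.964 × [1 + 0.78 × 2.29] = 0.964 × 2.7862 = 2.6859
MRP = 10.67% − 1.61% = 9.06%
E(R) = R_f + β_L × MRP = 1.61% + 2.6859 × 9.06% = 25.94%

25.94%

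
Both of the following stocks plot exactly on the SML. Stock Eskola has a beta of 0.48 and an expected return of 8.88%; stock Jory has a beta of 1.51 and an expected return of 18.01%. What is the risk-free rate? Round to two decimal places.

4.63%

Both satisfy E(R) = R_f + β·MRP, so the slope of the SML is
MRP = (18.01% − 8.88%) / (1.51 − 0.48) = 9.13% / 1.03 = 8.8641%
R_f = E(R_Eskola) − β_Eskola·MRP = 8.88% − 0.48 × 8.8641% = 4.6252%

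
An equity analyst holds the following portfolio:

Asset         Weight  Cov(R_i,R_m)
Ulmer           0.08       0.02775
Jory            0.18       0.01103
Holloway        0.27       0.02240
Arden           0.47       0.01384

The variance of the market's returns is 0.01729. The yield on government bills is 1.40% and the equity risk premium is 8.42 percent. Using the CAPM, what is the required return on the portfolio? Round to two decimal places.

β_Ulmer = 0.02775 / 0.01729 = 1.6050
β_Jory = 0.01103 / 0.01729 = 0.6379
β_Holloway = 0.02240 / 0.01729 = 1.2955
β_Arden = 0.01384 / 0.01729 = 0.8005
β_P = Σ w_i β_i = 0.08×1.6050 + 0.18×0.6379 + 0.27×1.2955 + 0.47×0.8005 = 0.9692
E(R_P) = R_f + β_P × MRP = 1.40% + 0.9692 × 8.42% = 9.56%

9.56%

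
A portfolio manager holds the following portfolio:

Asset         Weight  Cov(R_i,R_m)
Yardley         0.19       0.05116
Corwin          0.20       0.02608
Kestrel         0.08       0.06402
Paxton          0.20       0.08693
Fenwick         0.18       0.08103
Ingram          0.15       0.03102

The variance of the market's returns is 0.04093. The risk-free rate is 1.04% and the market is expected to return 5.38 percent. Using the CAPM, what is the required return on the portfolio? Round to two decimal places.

7.05%

β_Yardley = 0.05116 / 0.04093 = 1.2499
β_Corwin = 0.02608 / 0.04093 = 0.6372
β_Kestrel = 0.06402 / 0.04093 = 1.5641
β_Paxton = 0.08693 / 0.04093 = 2.1239
β_Fenwick = 0.08103 / 0.04093 = 1.9797
β_Ingram = 0.03102 / 0.04093 = 0.7579
β_P = Σ w_i β_i = 0.19×1.2499 + 0.20×0.6372 + 0.08×1.5641 + 0.20×2.1239 + 0.18×1.9797 + 0.15×0.7579 = 1.3849
MRP = 5.38% − 1.04% = 4.34%
E(R_P) = R_f + β_P × MRP = 1.04% + 1.3849 × 4.34% = 7.05%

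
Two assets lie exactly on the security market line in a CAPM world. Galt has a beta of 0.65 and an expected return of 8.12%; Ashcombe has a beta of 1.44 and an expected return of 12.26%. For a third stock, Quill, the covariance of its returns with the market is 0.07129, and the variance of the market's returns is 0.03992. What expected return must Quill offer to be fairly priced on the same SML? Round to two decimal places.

MRP = (12.26% − 8.12%) / (1.44 − 0.65) = 5.2405%
R_f = 8.12% − 0.65 × 5.2405% = 4.7137%
β_Quill = Cov / Var(R_m) = 0.07129 / 0.03992 = 1.7858
E(R_Quill) = R_f + β × MRP = 4.7137% + 1.7858 × 5.2405% = 14.07%

14.07%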